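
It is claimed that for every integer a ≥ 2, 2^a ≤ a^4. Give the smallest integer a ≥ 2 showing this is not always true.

We need the least integer a ≥ 2 for which 2^a > a^4.
For a = 2, 3, 4, 5, …, 14, 15, 16 the conclusion holds.
a = 17: 2^a = 131072 and a^4 = 83521, so 131072 > 83521.

a = 17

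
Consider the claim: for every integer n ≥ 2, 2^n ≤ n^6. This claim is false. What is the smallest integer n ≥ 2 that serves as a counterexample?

n = 30

Check each integer n ≥ 2 in order until 2^n > n^6.
For n = 2, 3, 4, 5, …, 27, 28, 29 the conclusion holds.
n = 30: 2^n = 1073741824 and n^6 = 729000000, so 1073741824 > 729000000.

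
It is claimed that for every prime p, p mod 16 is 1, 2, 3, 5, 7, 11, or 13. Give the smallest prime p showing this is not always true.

p = 31

Check each prime p in order until the claim fails.
The first 10 eligible values, up to p = 29, all satisfy the conclusion.
p = 31: 31 mod 16 = 15 — not in {1, 2, 3, 5, 7, 11, 13}.
Hence p = 31 is a counterexample.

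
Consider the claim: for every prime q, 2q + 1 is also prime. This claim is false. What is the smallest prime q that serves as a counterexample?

q = 7

A counterexample is any prime q such that 2q + 1 is not prime; we check each in order.
q = 2: 2q + 1 = 5, prime.
q = 3: 2q + 1 = 7, prime.
q = 5: 2q + 1 = 11, prime.
q = 7: 2q + 1 = 15 = 3 × 5, not prime.
So q = 7 is the smallest counterexample.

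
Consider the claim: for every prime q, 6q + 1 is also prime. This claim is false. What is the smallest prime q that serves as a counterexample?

We need the least prime q for which 6q + 1 is not prime.
For q = 2, 3, 5, 7, 11, 13, 17 the conclusion holds.
q = 19: 6q + 1 = 115 = 5 × 23, not prime.
Hence q = 19 is a counterexample.

q = 19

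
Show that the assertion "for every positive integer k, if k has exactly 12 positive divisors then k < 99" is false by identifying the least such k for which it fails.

k = 60: τ(60) = 12; 60 < 99.
k = 72: τ(72) = 12; 72 < 99.
k = 84: τ(84) = 12; 84 < 99.
k = 90: τ(90) = 12; 90 < 99.
k = 96: τ(96) = 12; 96 < 99.
k = 108: τ(108) = 12; 108 ≥ 99.
Thus k = 108 disproves the claim, and no smaller k works.

k = 108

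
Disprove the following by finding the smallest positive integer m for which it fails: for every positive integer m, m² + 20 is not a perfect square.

m = 4

Check each positive integer m in order until m² + 20 is a perfect square.
For m = 1, 2, 3 the conclusion holds.
m = 4: 4² + 20 = 36 = 6², a perfect square.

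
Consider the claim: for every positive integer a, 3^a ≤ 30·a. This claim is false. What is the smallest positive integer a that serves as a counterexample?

Check each positive integer a in order until 3^a > 30·a.
a = 1: 3^a = 3 and 30·a = 30, so 3 ≤ 30.
a = 2: 3^a = 9 and 30·a = 60, so 9 ≤ 60.
a = 3: 3^a = 27 and 30·a = 90, so 27 ≤ 90.
a = 4: 3^a = 81 and 30·a = 120, so 81 ≤ 120.
a = 5: 3^a = 243 and 30·a = 150, so 243 > 150.

a = 5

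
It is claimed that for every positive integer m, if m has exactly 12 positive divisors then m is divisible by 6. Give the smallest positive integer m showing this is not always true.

m = 140

A counterexample is any positive integer m such that m has exactly 12 positive divisors but m is not divisible by 6; we check each in order.
For m = 60, 72, 84, 90, 96, 108, 126, 132 the conclusion holds.
m = 140: τ(140) = 12; 140 mod 6 = 2.
So m = 140 is the smallest counterexample.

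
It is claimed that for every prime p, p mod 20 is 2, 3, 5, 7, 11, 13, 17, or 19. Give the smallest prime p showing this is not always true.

We need the least prime p for which the claim fails.
For p = 2, 3, 5, 7, 11, 13, 17, 19, 23 the conclusion holds.
p = 29: 29 mod 20 = 9 — not in {2, 3, 5, 7, 11, 13, 17, 19}.

p = 29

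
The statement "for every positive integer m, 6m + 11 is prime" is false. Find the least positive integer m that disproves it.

A counterexample is any positive integer m such that 6m + 11 is not prime; we check each in order.
For m = 1, 2, 3 the conclusion holds.
m = 4: 6m + 11 = 35 = 5 × 7, composite.

m = 4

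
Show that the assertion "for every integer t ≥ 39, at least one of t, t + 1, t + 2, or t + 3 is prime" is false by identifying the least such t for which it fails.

We need the least integer t ≥ 39 for which t, t + 1, t + 2, t + 3 are all composite.
The first 9 eligible values, up to t = 47, all satisfy the conclusion.
t = 48: 48 = 2 × 24; 49 = 7 × 7; 50 = 2 × 25; 51 = 3 × 17 — all composite.

t = 48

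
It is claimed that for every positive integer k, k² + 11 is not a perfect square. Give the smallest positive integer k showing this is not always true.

k = 5

A counterexample is any positive integer k such that k² + 11 is a perfect square; we check each in order.
The first 4 eligible values, up to k = 4, all satisfy the conclusion.
k = 5: 5² + 11 = 36 = 6², a perfect square.
Hence k = 5 is a counterexample.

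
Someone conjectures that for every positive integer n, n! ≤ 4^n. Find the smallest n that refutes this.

n = 1: n! = 1 and 4^n = 4, so 1 ≤ 4.
n = 2: n! = 2 and 4^n = 16, so 2 ≤ 16.
n = 3: n! = 6 and 4^n = 64, so 6 ≤ 64.
n = 4: n! = 24 and 4^n = 256, so 24 ≤ 256.
n = 5: n! = 120 and 4^n = 1024, so 120 ≤ 1024.
n = 6: n! = 720 and 4^n = 4096, so 720 ≤ 4096.
n = 7: n! = 5040 and 4^n = 16384, so 5040 ≤ 16384.
n = 8: n! = 40320 and 4^n = 65536, so 40320 ≤ 65536.
n = 9: n! = 362880 and 4^n = 262144, so 362880 > 262144.
Thus n = 9 disproves the claim, and no smaller n works.

n = 9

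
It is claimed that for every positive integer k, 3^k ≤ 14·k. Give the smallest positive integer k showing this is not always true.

k = 4

We need the least positive integer k for which 3^k > 14·k.
k = 1: 3^k = 3 and 14·k = 14, so 3 ≤ 14.
k = 2: 3^k = 9 and 14·k = 28, so 9 ≤ 28.
k = 3: 3^k = 27 and 14·k = 42, so 27 ≤ 42.
k = 4: 3^k = 81 and 14·k = 56, so 81 > 56.
Hence k = 4 is a counterexample.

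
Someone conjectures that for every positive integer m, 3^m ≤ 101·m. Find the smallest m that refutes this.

Check each positive integer m in order until 3^m > 101·m.
m = 1: 3^m = 3 and 101·m = 101, so 3 ≤ 101.
m = 2: 3^m = 9 and 101·m = 202, so 9 ≤ 202.
m = 3: 3^m = 27 and 101·m = 303, so 27 ≤ 303.
m = 4: 3^m = 81 and 101·m = 404, so 81 ≤ 404.
m = 5: 3^m = 243 and 101·m = 505, so 243 ≤ 505.
m = 6: 3^m = 729 and 101·m = 606, so 729 > 606.

m = 6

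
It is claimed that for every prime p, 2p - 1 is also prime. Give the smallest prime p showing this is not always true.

p = 5

We need the least prime p for which 2p - 1 is not prime.
For p = 2, 3 the conclusion holds.
p = 5: 2p - 1 = 9 = 3 × 3, not prime.
Thus p = 5 disproves the claim, and no smaller p works.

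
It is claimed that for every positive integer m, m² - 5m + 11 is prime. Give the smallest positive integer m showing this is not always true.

A counterexample is any positive integer m such that m² - 5m + 11 is not prime; we check each in order.
m = 1: m² - 5m + 11 = 7, prime.
m = 2: m² - 5m + 11 = 5, prime.
m = 3: m² - 5m + 11 = 5, prime.
m = 4: m² - 5m + 11 = 7, prime.
m = 5: m² - 5m + 11 = 11, prime.
m = 6: m² - 5m + 11 = 17, prime.
m = 7: m² - 5m + 11 = 25 = 5 × 5, composite.

m = 7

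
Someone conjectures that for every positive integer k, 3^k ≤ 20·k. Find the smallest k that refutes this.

We need the least positive integer k for which 3^k > 20·k.
k = 1: 3^k = 3 and 20·k = 20, so 3 ≤ 20.
k = 2: 3^k = 9 and 20·k = 40, so 9 ≤ 40.
k = 3: 3^k = 27 and 20·k = 60, so 27 ≤ 60.
k = 4: 3^k = 81 and 20·k = 80, so 81 > 80.

k = 4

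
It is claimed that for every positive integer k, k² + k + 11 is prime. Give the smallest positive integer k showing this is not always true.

Check each positive integer k in order until k² + k + 11 is not prime.
For k = 1, 2, 3, 4, 5, 6, 7, 8, 9 the conclusion holds.
k = 10: k² + k + 11 = 121 = 11 × 11, composite.

k = 10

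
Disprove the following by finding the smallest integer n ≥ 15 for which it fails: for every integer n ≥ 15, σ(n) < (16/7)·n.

n = 24

A counterexample is any integer n ≥ 15 such that the claim fails; we check each in order.
For n = 15, 16, 17, 18, 19, 20, 21, 22, 23 the conclusion holds.
n = 24: σ(24) = 60; 60 ≥ 384/7.
So n = 24 is the smallest counterexample.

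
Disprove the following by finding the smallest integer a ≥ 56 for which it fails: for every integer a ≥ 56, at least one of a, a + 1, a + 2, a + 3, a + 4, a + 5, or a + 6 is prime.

Check each integer a ≥ 56 in order until a, a + 1, a + 2, a + 3, a + 4, a + 5, a + 6 are all composite.
The first 34 eligible values, up to a = 89, all satisfy the conclusion.
a = 90: 90 = 2 × 45; 91 = 7 × 13; 92 = 2 × 46; 93 = 3 × 31; 94 = 2 × 47; 95 = 5 × 19; 96 = 2 × 48 — all composite.
So a = 90 is the smallest counterexample.

a = 90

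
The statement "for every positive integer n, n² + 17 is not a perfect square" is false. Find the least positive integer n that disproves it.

n = 8

Check each positive integer n in order until n² + 17 is a perfect square.
The first 7 eligible values, up to n = 7, all satisfy the conclusion.
n = 8: 8² + 17 = 81 = 9², a perfect square.
So n = 8 is the smallest counterexample.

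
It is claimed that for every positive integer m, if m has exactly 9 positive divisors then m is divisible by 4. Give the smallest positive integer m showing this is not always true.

m = 225

m = 36: τ(36) = 9; 36 mod 4 = 0.
m = 100: τ(100) = 9; 100 mod 4 = 0.
m = 196: τ(196) = 9; 196 mod 4 = 0.
m = 225: τ(225) = 9; 225 mod 4 = 1.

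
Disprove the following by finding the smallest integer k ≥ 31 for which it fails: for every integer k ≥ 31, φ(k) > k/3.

A counterexample is any integer k ≥ 31 such that the claim fails; we check each in order.
k = 31: φ(31) = 30 and 31/3 = 31/3, so φ(31) > 31/3.
k = 32: φ(32) = 16 and 32/3 = 32/3, so φ(32) > 32/3.
k = 33: φ(33) = 20 and 33/3 = 11, so φ(33) > 33/3.
k = 34: φ(34) = 16 and 34/3 = 34/3, so φ(34) > 34/3.
k = 35: φ(35) = 24 and 35/3 = 35/3, so φ(35) > 35/3.
k = 36: φ(36) = 12 and 36/3 = 12, so φ(36) ≤ 36/3.

k = 36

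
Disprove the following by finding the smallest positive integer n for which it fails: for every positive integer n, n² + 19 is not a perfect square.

n = 9

Check each positive integer n in order until n² + 19 is a perfect square.
For n = 1, 2, 3, 4, 5, 6, 7, 8 the conclusion holds.
n = 9: 9² + 19 = 100 = 10², a perfect square.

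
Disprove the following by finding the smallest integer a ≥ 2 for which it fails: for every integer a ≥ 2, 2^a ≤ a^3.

a = 10

Check each integer a ≥ 2 in order until 2^a > a^3.
a = 2: 2^a = 4 and a^3 = 8, so 4 ≤ 8.
a = 3: 2^a = 8 and a^3 = 27, so 8 ≤ 27.
a = 4: 2^a = 16 and a^3 = 64, so 16 ≤ 64.
a = 5: 2^a = 32 and a^3 = 125, so 32 ≤ 125.
a = 6: 2^a = 64 and a^3 = 216, so 64 ≤ 216.
a = 7: 2^a = 128 and a^3 = 343, so 128 ≤ 343.
a = 8: 2^a = 256 and a^3 = 512, so 256 ≤ 512.
a = 9: 2^a = 512 and a^3 = 729, so 512 ≤ 729.
a = 10: 2^a = 1024 and a^3 = 1000, so 1024 > 1000.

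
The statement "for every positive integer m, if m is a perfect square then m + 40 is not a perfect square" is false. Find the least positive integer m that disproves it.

m = 9

A counterexample is any positive integer m such that m is a perfect square but m + 40 is a perfect square; we check each in order.
For m = 1, 4 the conclusion holds.
m = 9: 9 = 3² and 9 + 40 = 49 = 7².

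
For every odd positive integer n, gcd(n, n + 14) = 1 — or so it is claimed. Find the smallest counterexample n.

Check each odd positive integer n in order until gcd(n, n + 14) > 1.
n = 1: gcd(1, 15) = 1.
n = 3: gcd(3, 17) = 1.
n = 5: gcd(5, 19) = 1.
n = 7: gcd(7, 21) = 7.
Thus n = 7 disproves the claim, and no smaller n works.

n = 7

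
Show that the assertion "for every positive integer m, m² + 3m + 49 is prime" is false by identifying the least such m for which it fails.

We need the least positive integer m for which m² + 3m + 49 is not prime.
m = 1: m² + 3m + 49 = 53, prime.
m = 2: m² + 3m + 49 = 59, prime.
m = 3: m² + 3m + 49 = 67, prime.
m = 4: m² + 3m + 49 = 77 = 7 × 11, composite.
So m = 4 is the smallest counterexample.

m = 4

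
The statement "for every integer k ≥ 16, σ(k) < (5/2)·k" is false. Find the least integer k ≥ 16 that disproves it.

Check each integer k ≥ 16 in order until the claim fails.
For k = 16, 17, 18, 19, 20, 21, 22, 23 the conclusion holds.
k = 24: σ(24) = 60; 60 ≥ 60.
So k = 24 is the smallest counterexample.

k = 24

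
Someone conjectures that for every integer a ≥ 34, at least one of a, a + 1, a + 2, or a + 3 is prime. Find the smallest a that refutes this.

The first 14 eligible values, up to a = 47, all satisfy the conclusion.
a = 48: 48 = 2 × 24; 49 = 7 × 7; 50 = 2 × 25; 51 = 3 × 17 — all composite.
So a = 48 is the smallest counterexample.

a = 48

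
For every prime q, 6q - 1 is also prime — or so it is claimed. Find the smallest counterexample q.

We need the least prime q for which 6q - 1 is not prime.
q = 2: 6q - 1 = 11, prime.
q = 3: 6q - 1 = 17, prime.
q = 5: 6q - 1 = 29, prime.
q = 7: 6q - 1 = 41, prime.
q = 11: 6q - 1 = 65 = 5 × 13, not prime.
Hence q = 11 is a counterexample.

q = 11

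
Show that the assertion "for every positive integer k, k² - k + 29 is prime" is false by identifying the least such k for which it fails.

For k = 1, 2 the conclusion holds.
k = 3: k² - k + 29 = 35 = 5 × 7, composite.

k = 3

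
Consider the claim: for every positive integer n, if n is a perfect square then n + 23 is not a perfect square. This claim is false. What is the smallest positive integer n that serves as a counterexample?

Check each positive integer n in order until n is a perfect square but n + 23 is a perfect square.
For n = 1, 4, 9, 16, 25, 36, 49, 64, 81, 100 the conclusion holds.
n = 121: 121 = 11² and 121 + 23 = 144 = 12².

n = 121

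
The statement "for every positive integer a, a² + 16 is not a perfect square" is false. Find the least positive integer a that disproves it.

For a = 1, 2 the conclusion holds.
a = 3: 3² + 16 = 25 = 5², a perfect square.
Thus a = 3 disproves the claim, and no smaller a works.

a = 3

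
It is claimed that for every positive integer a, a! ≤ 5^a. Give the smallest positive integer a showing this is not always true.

a = 12

For a = 1, 2, 3, 4, …, 9, 10, 11 the conclusion holds.
a = 12: a! = 479001600 and 5^a = 244140625, so 479001600 > 244140625.
Hence a = 12 is a counterexample.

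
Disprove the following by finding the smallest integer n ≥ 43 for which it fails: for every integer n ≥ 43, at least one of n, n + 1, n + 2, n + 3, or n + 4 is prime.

We need the least integer n ≥ 43 for which n, n + 1, n + 2, n + 3, n + 4 are all composite.
n = 43: 43 is prime.
n = 44: 47 is prime.
n = 45: 47 is prime.
n = 46: 47 is prime.
n = 47: 47 is prime.
n = 48: 48 = 2 × 24; 49 = 7 × 7; 50 = 2 × 25; 51 = 3 × 17; 52 = 2 × 26 — all composite.
Hence n = 48 is a counterexample.

n = 48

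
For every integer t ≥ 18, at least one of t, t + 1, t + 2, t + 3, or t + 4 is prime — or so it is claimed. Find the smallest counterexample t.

t = 24

We need the least integer t ≥ 18 for which t, t + 1, t + 2, t + 3, t + 4 are all composite.
For t = 18, 19, 20, 21, 22, 23 the conclusion holds.
t = 24: 24 = 2 × 12; 25 = 5 × 5; 26 = 2 × 13; 27 = 3 × 9; 28 = 2 × 14 — all composite.
So t = 24 is the smallest counterexample.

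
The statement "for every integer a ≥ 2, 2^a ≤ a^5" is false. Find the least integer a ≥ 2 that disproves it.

a = 23

For a = 2, 3, 4, 5, …, 20, 21, 22 the conclusion holds.
a = 23: 2^a = 8388608 and a^5 = 6436343, so 8388608 > 6436343.
Hence a = 23 is a counterexample.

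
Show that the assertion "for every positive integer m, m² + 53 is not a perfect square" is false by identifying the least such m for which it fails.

We need the least positive integer m for which m² + 53 is a perfect square.
For m = 1, 2, 3, 4, …, 23, 24, 25 the conclusion holds.
m = 26: 26² + 53 = 729 = 27², a perfect square.

m = 26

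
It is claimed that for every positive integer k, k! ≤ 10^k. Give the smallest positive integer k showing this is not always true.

Check each positive integer k in order until k! > 10^k.
The first 24 eligible values, up to k = 24, all satisfy the conclusion.
k = 25: k! = 15511210043330985984000000 and 10^k = 10000000000000000000000000, so 15511210043330985984000000 > 10000000000000000000000000.

k = 25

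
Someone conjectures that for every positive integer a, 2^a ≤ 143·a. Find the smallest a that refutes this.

a = 11

We need the least positive integer a for which 2^a > 143·a.
The first 10 eligible values, up to a = 10, all satisfy the conclusion.
a = 11: 2^a = 2048 and 143·a = 1573, so 2048 > 1573.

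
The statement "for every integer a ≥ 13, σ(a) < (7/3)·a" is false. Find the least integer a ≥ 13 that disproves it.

a = 24

A counterexample is any integer a ≥ 13 such that the claim fails; we check each in order.
For a = 13, 14, 15, 16, …, 21, 22, 23 the conclusion holds.
a = 24: σ(24) = 60; 60 ≥ 56.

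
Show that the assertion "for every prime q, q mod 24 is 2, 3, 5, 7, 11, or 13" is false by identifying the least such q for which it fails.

q = 17

Check each prime q in order until the claim fails.
q = 2: 2 mod 24 = 2.
q = 3: 3 mod 24 = 3.
q = 5: 5 mod 24 = 5.
q = 7: 7 mod 24 = 7.
q = 11: 11 mod 24 = 11.
q = 13: 13 mod 24 = 13.
q = 17: 17 mod 24 = 17 — not in {2, 3, 5, 7, 11, 13}.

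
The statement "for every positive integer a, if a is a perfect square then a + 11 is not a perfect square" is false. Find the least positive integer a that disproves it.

a = 25

a = 1: 1 + 11 = 12, not a perfect square.
a = 4: 4 + 11 = 15, not a perfect square.
a = 9: 9 + 11 = 20, not a perfect square.
a = 16: 16 + 11 = 27, not a perfect square.
a = 25: 25 = 5² and 25 + 11 = 36 = 6².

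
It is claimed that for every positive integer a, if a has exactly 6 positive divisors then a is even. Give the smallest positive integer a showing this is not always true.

a = 45

The first 6 eligible values, up to a = 44, all satisfy the conclusion.
a = 45: divisors of 45: 1, 3, 5, 9, 15, 45; 45 is odd.
So a = 45 is the smallest counterexample.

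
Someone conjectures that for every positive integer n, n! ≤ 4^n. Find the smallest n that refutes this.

n = 9

Check each positive integer n in order until n! > 4^n.
The first 8 eligible values, up to n = 8, all satisfy the conclusion.
n = 9: n! = 362880 and 4^n = 262144, so 362880 > 262144.
Thus n = 9 disproves the claim, and no smaller n works.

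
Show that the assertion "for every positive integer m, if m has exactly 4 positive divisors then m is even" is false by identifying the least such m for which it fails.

m = 15

The first 4 eligible values, up to m = 14, all satisfy the conclusion.
m = 15: divisors of 15: 1, 3, 5, 15; 15 is odd.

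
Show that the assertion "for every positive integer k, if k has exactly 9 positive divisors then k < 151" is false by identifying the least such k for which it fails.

k = 196

Check each positive integer k in order until k has exactly 9 positive divisors but the claim fails.
k = 36: τ(36) = 9; 36 < 151.
k = 100: τ(100) = 9; 100 < 151.
k = 196: τ(196) = 9; 196 ≥ 151.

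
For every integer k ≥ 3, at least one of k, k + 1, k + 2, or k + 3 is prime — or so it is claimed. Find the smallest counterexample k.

k = 24

Check each integer k ≥ 3 in order until k, k + 1, k + 2, k + 3 are all composite.
For k = 3, 4, 5, 6, …, 21, 22, 23 the conclusion holds.
k = 24: 24 = 2 × 12; 25 = 5 × 5; 26 = 2 × 13; 27 = 3 × 9 — all composite.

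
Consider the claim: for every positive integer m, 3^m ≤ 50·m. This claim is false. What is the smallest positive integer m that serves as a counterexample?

For m = 1, 2, 3, 4, 5 the conclusion holds.
m = 6: 3^m = 729 and 50·m = 300, so 729 > 300.
Hence m = 6 is a counterexample.

m = 6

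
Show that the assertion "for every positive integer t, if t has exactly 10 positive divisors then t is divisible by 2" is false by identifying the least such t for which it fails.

We need the least positive integer t for which t has exactly 10 positive divisors but t is not divisible by 2.
The first 9 eligible values, up to t = 368, all satisfy the conclusion.
t = 405: τ(405) = 10; 405 mod 2 = 1.
Thus t = 405 disproves the claim, and no smaller t works.

t = 405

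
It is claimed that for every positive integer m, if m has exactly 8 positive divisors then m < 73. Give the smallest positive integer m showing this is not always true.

m = 78

A counterexample is any positive integer m such that m has exactly 8 positive divisors but the claim fails; we check each in order.
m = 24: τ(24) = 8; 24 < 73.
m = 30: τ(30) = 8; 30 < 73.
m = 40: τ(40) = 8; 40 < 73.
m = 42: τ(42) = 8; 42 < 73.
m = 54: τ(54) = 8; 54 < 73.
m = 56: τ(56) = 8; 56 < 73.
m = 66: τ(66) = 8; 66 < 73.
m = 70: τ(70) = 8; 70 < 73.
m = 78: τ(78) = 8; 78 ≥ 73.
So m = 78 is the smallest counterexample.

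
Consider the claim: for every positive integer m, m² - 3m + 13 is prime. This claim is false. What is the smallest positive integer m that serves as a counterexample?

m = 12

Check each positive integer m in order until m² - 3m + 13 is not prime.
For m = 1, 2, 3, 4, …, 9, 10, 11 the conclusion holds.
m = 12: m² - 3m + 13 = 121 = 11 × 11, composite.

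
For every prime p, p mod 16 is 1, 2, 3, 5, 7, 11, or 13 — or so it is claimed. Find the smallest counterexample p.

p = 31

A counterexample is any prime p such that the claim fails; we check each in order.
The first 10 eligible values, up to p = 29, all satisfy the conclusion.
p = 31: 31 mod 16 = 15 — not in {1, 2, 3, 5, 7, 11, 13}.
So p = 31 is the smallest counterexample.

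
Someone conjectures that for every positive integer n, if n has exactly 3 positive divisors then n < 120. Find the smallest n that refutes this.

Check each positive integer n in order until n has exactly 3 positive divisors but the claim fails.
n = 4: τ(4) = 3; 4 < 120.
n = 9: τ(9) = 3; 9 < 120.
n = 25: τ(25) = 3; 25 < 120.
n = 49: τ(49) = 3; 49 < 120.
n = 121: τ(121) = 3; 121 ≥ 120.
Thus n = 121 disproves the claim, and no smaller n works.

n = 121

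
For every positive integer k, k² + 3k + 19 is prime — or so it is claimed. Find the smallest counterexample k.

A counterexample is any positive integer k such that k² + 3k + 19 is not prime; we check each in order.
The first 14 eligible values, up to k = 14, all satisfy the conclusion.
k = 15: k² + 3k + 19 = 289 = 17 × 17, composite.

k = 15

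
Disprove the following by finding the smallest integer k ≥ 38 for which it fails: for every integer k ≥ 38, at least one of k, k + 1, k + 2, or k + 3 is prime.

k = 48

We need the least integer k ≥ 38 for which k, k + 1, k + 2, k + 3 are all composite.
For k = 38, 39, 40, 41, 42, 43, 44, 45, 46, 47 the conclusion holds.
k = 48: 48 = 2 × 24; 49 = 7 × 7; 50 = 2 × 25; 51 = 3 × 17 — all composite.
Hence k = 48 is a counterexample.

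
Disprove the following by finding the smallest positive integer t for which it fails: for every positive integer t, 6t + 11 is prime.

t = 4

We need the least positive integer t for which 6t + 11 is not prime.
t = 1: 6t + 11 = 17, prime.
t = 2: 6t + 11 = 23, prime.
t = 3: 6t + 11 = 29, prime.
t = 4: 6t + 11 = 35 = 5 × 7, composite.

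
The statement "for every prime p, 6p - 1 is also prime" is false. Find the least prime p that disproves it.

Check each prime p in order until 6p - 1 is not prime.
For p = 2, 3, 5, 7 the conclusion holds.
p = 11: 6p - 1 = 65 = 5 × 13, not prime.

p = 11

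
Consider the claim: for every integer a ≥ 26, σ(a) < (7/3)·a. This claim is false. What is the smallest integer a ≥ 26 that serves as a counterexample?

a = 30

We need the least integer a ≥ 26 for which the claim fails.
The first 4 eligible values, up to a = 29, all satisfy the conclusion.
a = 30: σ(30) = 72; 72 ≥ 70.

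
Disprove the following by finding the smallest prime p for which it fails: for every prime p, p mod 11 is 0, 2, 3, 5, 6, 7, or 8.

For p = 2, 3, 5, 7, 11, 13, 17, 19 the conclusion holds.
p = 23: 23 mod 11 = 1 — not in {0, 2, 3, 5, 6, 7, 8}.

p = 23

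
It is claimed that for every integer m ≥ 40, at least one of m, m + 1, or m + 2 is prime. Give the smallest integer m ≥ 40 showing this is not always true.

m = 44

m = 40: 41 is prime.
m = 41: 41 is prime.
m = 42: 43 is prime.
m = 43: 43 is prime.
m = 44: 44 = 2 × 22; 45 = 3 × 15; 46 = 2 × 23 — all composite.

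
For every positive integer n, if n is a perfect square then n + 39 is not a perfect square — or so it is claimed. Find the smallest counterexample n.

n = 25

A counterexample is any positive integer n such that n is a perfect square but n + 39 is a perfect square; we check each in order.
The first 4 eligible values, up to n = 16, all satisfy the conclusion.
n = 25: 25 = 5² and 25 + 39 = 64 = 8².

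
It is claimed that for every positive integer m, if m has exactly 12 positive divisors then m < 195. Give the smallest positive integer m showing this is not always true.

We need the least positive integer m for which m has exactly 12 positive divisors but the claim fails.
For m = 60, 72, 84, 90, …, 150, 156, 160 the conclusion holds.
m = 198: τ(198) = 12; 198 ≥ 195.

m = 198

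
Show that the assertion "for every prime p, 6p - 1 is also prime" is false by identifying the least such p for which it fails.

p = 11

A counterexample is any prime p such that 6p - 1 is not prime; we check each in order.
The first 4 eligible values, up to p = 7, all satisfy the conclusion.
p = 11: 6p - 1 = 65 = 5 × 13, not prime.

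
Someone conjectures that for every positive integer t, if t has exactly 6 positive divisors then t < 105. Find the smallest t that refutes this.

t = 116

Check each positive integer t in order until t has exactly 6 positive divisors but the claim fails.
For t = 12, 18, 20, 28, …, 92, 98, 99 the conclusion holds.
t = 116: τ(116) = 6; 116 ≥ 105.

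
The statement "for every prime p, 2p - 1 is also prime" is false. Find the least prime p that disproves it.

p = 5

Check each prime p in order until 2p - 1 is not prime.
p = 2: 2p - 1 = 3, prime.
p = 3: 2p - 1 = 5, prime.
p = 5: 2p - 1 = 9 = 3 × 3, not prime.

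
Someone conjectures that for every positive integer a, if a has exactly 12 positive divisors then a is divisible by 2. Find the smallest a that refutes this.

The first 24 eligible values, up to a = 308, all satisfy the conclusion.
a = 315: τ(315) = 12; 315 mod 2 = 1.
So a = 315 is the smallest counterexample.

a = 315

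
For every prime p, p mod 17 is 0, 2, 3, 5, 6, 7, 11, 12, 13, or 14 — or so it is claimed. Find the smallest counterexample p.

A counterexample is any prime p such that the claim fails; we check each in order.
The first 13 eligible values, up to p = 41, all satisfy the conclusion.
p = 43: 43 mod 17 = 9 — not in {0, 2, 3, 5, 6, 7, 11, 12, 13, 14}.
Hence p = 43 is a counterexample.

p = 43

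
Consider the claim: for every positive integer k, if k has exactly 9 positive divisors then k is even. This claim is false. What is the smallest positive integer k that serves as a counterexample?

We need the least positive integer k for which k has exactly 9 positive divisors but k is odd.
k = 36: divisors of 36: 9 divisors; 36 is even.
k = 100: divisors of 100: 9 divisors; 100 is even.
k = 196: divisors of 196: 9 divisors; 196 is even.
k = 225: divisors of 225: 9 divisors; 225 is odd.
Hence k = 225 is a counterexample.

k = 225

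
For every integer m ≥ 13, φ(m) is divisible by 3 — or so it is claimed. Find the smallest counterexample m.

m = 15

We need the least integer m ≥ 13 for which φ(m) is not divisible by 3.
m = 13: φ(13) = 12; 12 mod 3 = 0.
m = 14: φ(14) = 6; 6 mod 3 = 0.
m = 15: φ(15) = 8; 8 mod 3 = 2.
Hence m = 15 is a counterexample.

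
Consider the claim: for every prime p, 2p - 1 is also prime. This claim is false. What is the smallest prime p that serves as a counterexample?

p = 5

Check each prime p in order until 2p - 1 is not prime.
For p = 2, 3 the conclusion holds.
p = 5: 2p - 1 = 9 = 3 × 3, not prime.
Hence p = 5 is a counterexample.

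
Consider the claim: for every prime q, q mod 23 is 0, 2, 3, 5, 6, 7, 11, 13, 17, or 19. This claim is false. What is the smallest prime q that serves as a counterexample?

A counterexample is any prime q such that the claim fails; we check each in order.
For q = 2, 3, 5, 7, 11, 13, 17, 19, 23, 29 the conclusion holds.
q = 31: 31 mod 23 = 8 — not in {0, 2, 3, 5, 6, 7, 11, 13, 17, 19}.

q = 31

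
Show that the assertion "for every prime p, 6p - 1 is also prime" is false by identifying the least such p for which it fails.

p = 11

Check each prime p in order until 6p - 1 is not prime.
For p = 2, 3, 5, 7 the conclusion holds.
p = 11: 6p - 1 = 65 = 5 × 13, not prime.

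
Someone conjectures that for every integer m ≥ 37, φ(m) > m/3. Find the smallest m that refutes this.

m = 42

The first 5 eligible values, up to m = 41, all satisfy the conclusion.
m = 42: φ(42) = 12 and 42/3 = 14, so φ(42) ≤ 42/3.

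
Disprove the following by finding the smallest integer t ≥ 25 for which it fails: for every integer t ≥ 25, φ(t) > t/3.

We need the least integer t ≥ 25 for which the claim fails.
The first 5 eligible values, up to t = 29, all satisfy the conclusion.
t = 30: φ(30) = 8 and 30/3 = 10, so φ(30) ≤ 30/3.

t = 30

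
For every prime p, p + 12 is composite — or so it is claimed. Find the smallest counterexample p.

p = 2: p + 12 = 14 = 2 × 7, composite.
p = 3: p + 12 = 15 = 3 × 5, composite.
p = 5: p + 12 = 17, prime — not composite.
Thus p = 5 disproves the claim, and no smaller p works.

p = 5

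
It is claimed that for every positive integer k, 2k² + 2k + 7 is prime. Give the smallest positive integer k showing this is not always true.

k = 6

k = 1: 2k² + 2k + 7 = 11, prime.
k = 2: 2k² + 2k + 7 = 19, prime.
k = 3: 2k² + 2k + 7 = 31, prime.
k = 4: 2k² + 2k + 7 = 47, prime.
k = 5: 2k² + 2k + 7 = 67, prime.
k = 6: 2k² + 2k + 7 = 91 = 7 × 13, composite.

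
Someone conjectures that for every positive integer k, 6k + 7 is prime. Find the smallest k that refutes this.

We need the least positive integer k for which 6k + 7 is not prime.
For k = 1, 2 the conclusion holds.
k = 3: 6k + 7 = 25 = 5 × 5, composite.
So k = 3 is the smallest counterexample.

k = 3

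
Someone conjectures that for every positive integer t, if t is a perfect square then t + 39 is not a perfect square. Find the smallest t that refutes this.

t = 25

We need the least positive integer t for which t is a perfect square but t + 39 is a perfect square.
For t = 1, 4, 9, 16 the conclusion holds.
t = 25: 25 = 5² and 25 + 39 = 64 = 8².
Hence t = 25 is a counterexample.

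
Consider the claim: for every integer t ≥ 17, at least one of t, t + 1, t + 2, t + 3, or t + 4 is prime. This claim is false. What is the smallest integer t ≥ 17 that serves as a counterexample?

t = 24

A counterexample is any integer t ≥ 17 such that t, t + 1, t + 2, t + 3, t + 4 are all composite; we check each in order.
The first 7 eligible values, up to t = 23, all satisfy the conclusion.
t = 24: 24 = 2 × 12; 25 = 5 × 5; 26 = 2 × 13; 27 = 3 × 9; 28 = 2 × 14 — all composite.
Hence t = 24 is a counterexample.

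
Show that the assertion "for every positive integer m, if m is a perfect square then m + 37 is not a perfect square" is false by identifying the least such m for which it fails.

We need the least positive integer m for which m is a perfect square but m + 37 is a perfect square.
For m = 1, 4, 9, 16, …, 225, 256, 289 the conclusion holds.
m = 324: 324 = 18² and 324 + 37 = 361 = 19².
Hence m = 324 is a counterexample.

m = 324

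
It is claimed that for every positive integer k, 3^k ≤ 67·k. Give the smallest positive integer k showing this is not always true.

A counterexample is any positive integer k such that 3^k > 67·k; we check each in order.
For k = 1, 2, 3, 4, 5 the conclusion holds.
k = 6: 3^k = 729 and 67·k = 402, so 729 > 402.

k = 6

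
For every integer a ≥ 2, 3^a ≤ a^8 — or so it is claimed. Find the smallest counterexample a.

A counterexample is any integer a ≥ 2 such that 3^a > a^8; we check each in order.
For a = 2, 3, 4, 5, …, 20, 21, 22 the conclusion holds.
a = 23: 3^a = 94143178827 and a^8 = 78310985281, so 94143178827 > 78310985281.

a = 23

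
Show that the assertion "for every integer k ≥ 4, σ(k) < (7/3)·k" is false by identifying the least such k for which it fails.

k = 12

Check each integer k ≥ 4 in order until the claim fails.
The first 8 eligible values, up to k = 11, all satisfy the conclusion.
k = 12: σ(12) = 28; 28 ≥ 28.
Thus k = 12 disproves the claim, and no smaller k works.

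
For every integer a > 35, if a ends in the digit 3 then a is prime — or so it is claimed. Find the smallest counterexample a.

We need the least integer a > 35 for which a ends in the digit 3 but a is not prime.
For a = 43, 53 the conclusion holds.
a = 63: 63 ends in 3; 63 = 3 × 21, composite.
Hence a = 63 is a counterexample.

a = 63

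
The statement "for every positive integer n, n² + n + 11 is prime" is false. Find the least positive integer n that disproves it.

Check each positive integer n in order until n² + n + 11 is not prime.
The first 9 eligible values, up to n = 9, all satisfy the conclusion.
n = 10: n² + n + 11 = 121 = 11 × 11, composite.
So n = 10 is the smallest counterexample.

n = 10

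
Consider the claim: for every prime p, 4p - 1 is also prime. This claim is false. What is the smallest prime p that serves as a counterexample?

We need the least prime p for which 4p - 1 is not prime.
For p = 2, 3, 5 the conclusion holds.
p = 7: 4p - 1 = 27 = 3 × 9, not prime.

p = 7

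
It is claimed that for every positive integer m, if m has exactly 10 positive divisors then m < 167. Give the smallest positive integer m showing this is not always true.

m = 176

We need the least positive integer m for which m has exactly 10 positive divisors but the claim fails.
For m = 48, 80, 112, 162 the conclusion holds.
m = 176: τ(176) = 10; 176 ≥ 167.
Thus m = 176 disproves the claim, and no smaller m works.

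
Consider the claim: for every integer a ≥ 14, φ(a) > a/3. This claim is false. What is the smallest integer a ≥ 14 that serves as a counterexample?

a = 18

A counterexample is any integer a ≥ 14 such that the claim fails; we check each in order.
a = 14: φ(14) = 6 and 14/3 = 14/3, so φ(14) > 14/3.
a = 15: φ(15) = 8 and 15/3 = 5, so φ(15) > 15/3.
a = 16: φ(16) = 8 and 16/3 = 16/3, so φ(16) > 16/3.
a = 17: φ(17) = 16 and 17/3 = 17/3, so φ(17) > 17/3.
a = 18: φ(18) = 6 and 18/3 = 6, so φ(18) ≤ 18/3.
Thus a = 18 disproves the claim, and no smaller a works.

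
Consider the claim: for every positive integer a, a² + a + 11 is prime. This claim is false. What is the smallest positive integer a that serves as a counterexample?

a = 10

Check each positive integer a in order until a² + a + 11 is not prime.
For a = 1, 2, 3, 4, 5, 6, 7, 8, 9 the conclusion holds.
a = 10: a² + a + 11 = 121 = 11 × 11, composite.
Thus a = 10 disproves the claim, and no smaller a works.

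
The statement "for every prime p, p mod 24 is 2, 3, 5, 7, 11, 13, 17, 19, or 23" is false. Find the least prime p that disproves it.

p = 73

A counterexample is any prime p such that the claim fails; we check each in order.
For p = 2, 3, 5, 7, …, 61, 67, 71 the conclusion holds.
p = 73: 73 mod 24 = 1 — not in {2, 3, 5, 7, 11, 13, 17, 19, 23}.
So p = 73 is the smallest counterexample.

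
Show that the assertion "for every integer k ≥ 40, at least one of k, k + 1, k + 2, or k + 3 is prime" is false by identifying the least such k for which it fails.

A counterexample is any integer k ≥ 40 such that k, k + 1, k + 2, k + 3 are all composite; we check each in order.
k = 40: 41 is prime.
k = 41: 41 is prime.
k = 42: 43 is prime.
k = 43: 43 is prime.
k = 44: 47 is prime.
k = 45: 47 is prime.
k = 46: 47 is prime.
k = 47: 47 is prime.
k = 48: 48 = 2 × 24; 49 = 7 × 7; 50 = 2 × 25; 51 = 3 × 17 — all composite.

k = 48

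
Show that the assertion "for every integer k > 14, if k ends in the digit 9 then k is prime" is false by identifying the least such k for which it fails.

We need the least integer k > 14 for which k ends in the digit 9 but k is not prime.
k = 19: 19 ends in 9 and is prime.
k = 29: 29 ends in 9 and is prime.
k = 39: 39 ends in 9; 39 = 3 × 13, composite.

k = 39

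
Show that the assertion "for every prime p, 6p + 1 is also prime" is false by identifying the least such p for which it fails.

p = 19

For p = 2, 3, 5, 7, 11, 13, 17 the conclusion holds.
p = 19: 6p + 1 = 115 = 5 × 23, not prime.
So p = 19 is the smallest counterexample.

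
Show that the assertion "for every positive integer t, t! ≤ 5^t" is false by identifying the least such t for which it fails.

A counterexample is any positive integer t such that t! > 5^t; we check each in order.
The first 11 eligible values, up to t = 11, all satisfy the conclusion.
t = 12: t! = 479001600 and 5^t = 244140625, so 479001600 > 244140625.
So t = 12 is the smallest counterexample.

t = 12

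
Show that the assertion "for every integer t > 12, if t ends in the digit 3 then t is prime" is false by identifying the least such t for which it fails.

Check each integer t > 12 in order until t ends in the digit 3 but t is not prime.
t = 13: 13 ends in 3 and is prime.
t = 23: 23 ends in 3 and is prime.
t = 33: 33 ends in 3; 33 = 3 × 11, composite.
Thus t = 33 disproves the claim, and no smaller t works.

t = 33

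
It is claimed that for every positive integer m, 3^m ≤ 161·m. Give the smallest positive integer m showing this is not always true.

m = 1: 3^m = 3 and 161·m = 161, so 3 ≤ 161.
m = 2: 3^m = 9 and 161·m = 322, so 9 ≤ 322.
m = 3: 3^m = 27 and 161·m = 483, so 27 ≤ 483.
m = 4: 3^m = 81 and 161·m = 644, so 81 ≤ 644.
m = 5: 3^m = 243 and 161·m = 805, so 243 ≤ 805.
m = 6: 3^m = 729 and 161·m = 966, so 729 ≤ 966.
m = 7: 3^m = 2187 and 161·m = 1127, so 2187 > 1127.

m = 7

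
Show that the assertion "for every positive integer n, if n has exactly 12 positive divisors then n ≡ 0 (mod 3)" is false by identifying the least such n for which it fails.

A counterexample is any positive integer n such that n has exactly 12 positive divisors but the claim fails; we check each in order.
For n = 60, 72, 84, 90, 96, 108, 126, 132 the conclusion holds.
n = 140: τ(140) = 12; 140 ≡ 2 (mod 3).

n = 140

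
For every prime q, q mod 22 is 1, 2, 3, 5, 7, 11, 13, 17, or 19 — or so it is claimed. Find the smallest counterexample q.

Check each prime q in order until the claim fails.
For q = 2, 3, 5, 7, 11, 13, 17, 19, 23, 29 the conclusion holds.
q = 31: 31 mod 22 = 9 — not in {1, 2, 3, 5, 7, 11, 13, 17, 19}.
Thus q = 31 disproves the claim, and no smaller q works.

q = 31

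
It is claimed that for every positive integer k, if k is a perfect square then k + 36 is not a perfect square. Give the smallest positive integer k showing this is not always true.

k = 64

The first 7 eligible values, up to k = 49, all satisfy the conclusion.
k = 64: 64 = 8² and 64 + 36 = 100 = 10².
Thus k = 64 disproves the claim, and no smaller k works.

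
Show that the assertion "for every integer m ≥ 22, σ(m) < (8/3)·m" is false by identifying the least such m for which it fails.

m = 60

For m = 22, 23, 24, 25, …, 57, 58, 59 the conclusion holds.
m = 60: σ(60) = 168; 168 ≥ 160.
So m = 60 is the smallest counterexample.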